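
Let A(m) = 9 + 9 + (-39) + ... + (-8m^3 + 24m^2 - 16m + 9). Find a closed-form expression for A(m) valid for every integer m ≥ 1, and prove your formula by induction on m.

A(m) = -m(2m^3 - 4m^2 - 2m - 5)

We claim A(m) = -m(2m^3 - 4m^2 - 2m - 5) for all m ≥ 1.
Base case (m = 1): A(1) = 9, and the closed form gives 9. They agree.
For the inductive step, assume it holds for an arbitrary p ≥ 1, so A(p) = p(-2p^3 + 4p^2 + 2p + 5).
Then A(p+1) = A(p) + (-8p^3 + 8p + 9) = (p(-2p^3 + 4p^2 + 2p + 5)) + (-8p^3 + 8p + 9).
Simplifying, A(p+1) = -(p + 1)(2p^3 + 2p^2 - 4p - 9) = -(p+1)(2(p+1)^3 - 4(p+1)^2 - 2(p+1) - 5),
which is the closed form with m = p+1.
Hence, by induction on m, the claim holds for every m ≥ 1.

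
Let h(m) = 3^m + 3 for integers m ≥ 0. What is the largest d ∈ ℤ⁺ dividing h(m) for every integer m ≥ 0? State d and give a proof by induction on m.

Computing the first values: h(0) = 4 and h(1) = 6; gcd(4, 6) = 2, so d ≤ 2.
We prove 2 | 3^m + 3 for all m ≥ 0 by induction on m.
When m = 0: h(0) = 4 = 2·(2), so 2 | h(0).
Inductive step: assume the claim holds for m = j, i.e. 2 | h(j). Then
h(j+1) = 3^(j+1) + 3 = 3·(3^j + 3) - 6 = 3·h(j) - 6. The first term is divisible by 2 by the inductive hypothesis, and -6 is divisible by 2. Hence 2 | h(j+1).
This completes the induction.
Therefore the largest such d is 2.

d = 2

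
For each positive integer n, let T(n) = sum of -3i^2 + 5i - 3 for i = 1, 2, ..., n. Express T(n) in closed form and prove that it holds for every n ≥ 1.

We claim T(n) = -n(n^2 - n + 1) for all n ≥ 1.
When n = 1: T(1) = -1, and the closed form gives -1. They agree.
Inductive step: suppose the statement holds for some i ≥ 1, so T(i) = i(-i^2 + i - 1).
Then T(i+1) = T(i) + (-3i^2 - i - 1) = (i(-i^2 + i - 1)) + (-3i^2 - i - 1).
Simplifying, T(i+1) = -(i + 1)(i^2 + i + 1) = -(i+1)((i+1)^2 - (i+1) + 1),
which is the closed form with n = i+1.
Hence, by induction on n, the claim holds for every n ≥ 1.

T(n) = -n(n^2 - n + 1)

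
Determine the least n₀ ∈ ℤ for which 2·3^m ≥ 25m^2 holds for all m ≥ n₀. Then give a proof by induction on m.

n₀ = 6

At m = 5: 486 < 625, so the inequality fails and n₀ ≥ 6. We prove 2·3^m ≥ 25m^2 for all m ≥ 6.
Base step (m = 6): 2·3^m = 1458 and 25m^2 = 900, so 1458 ≥ 900.
For the inductive step, assume it holds for an arbitrary i ≥ 6, so 2·3^i ≥ 25i^2.
Then 2·3^(i + 1) = 3·(2·3^i) ≥ 3·(25i^2).
Also, for i ≥ 6 we have 3·(25i^2) ≥ 25(i+1)^2, since 3 ≥ (1 + 1/i)^2 for all i ≥ 6.
Combining, 2·3^(i + 1) ≥ 25(i+1)^2.
By induction, the statement is established for all m ≥ 6.
Hence the smallest such n₀ is 6.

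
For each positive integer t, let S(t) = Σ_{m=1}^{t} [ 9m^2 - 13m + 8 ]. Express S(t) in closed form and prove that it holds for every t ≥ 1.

We claim S(t) = t(3t^2 - 2t + 3) for all t ≥ 1.
When t = 1: S(1) = 4, and the closed form gives 4. They agree.
Suppose the result is true for t = m, so S(m) = m(3m^2 - 2m + 3).
Then S(m+1) = S(m) + (9m^2 + 5m + 4) = (m(3m^2 - 2m + 3)) + (9m^2 + 5m + 4).
Simplifying, S(m+1) = (m + 1)(3m^2 + 4m + 4) = (m+1)(3(m+1)^2 - 2(m+1) + 3),
which is the closed form with t = m+1.
By the principle of mathematical induction, the result holds for all t ≥ 1.

S(t) = t(3t^2 - 2t + 3)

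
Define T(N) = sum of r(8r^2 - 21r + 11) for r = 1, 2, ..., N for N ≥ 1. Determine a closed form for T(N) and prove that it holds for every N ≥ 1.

We claim T(N) = N(N - 2)(N + 1)(2N - 1) for all N ≥ 1.
Base case (N = 1): T(1) = -2, and the closed form gives -2. They agree.
Inductive step: suppose the statement holds for some r ≥ 1, so T(r) = r(2r^3 - 3r^2 - 3r + 2).
Then T(r+1) = T(r) + (8r^3 + 3r^2 - 7r - 2) = (r(2r^3 - 3r^2 - 3r + 2)) + (8r^3 + 3r^2 - 7r - 2).
Simplifying, T(r+1) = (r - 1)(r + 1)(r + 2)(2r + 1) = (r+1)((r+1) - 2)((r+1) + 1)(2(r+1) - 1),
which is the closed form with N = r+1.
This completes the induction.

T(N) = N(N - 2)(N + 1)(2N - 1)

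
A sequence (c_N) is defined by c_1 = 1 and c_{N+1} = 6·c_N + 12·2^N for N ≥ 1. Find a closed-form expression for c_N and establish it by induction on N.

c_N = -3·2^N + 7·6^(N - 1)

Computing the first terms: c_1 = 1, c_2 = 30, c_3 = 228. This suggests c_N = -3·2^N + 7·6^(N - 1).
Base step (N = 1): the formula gives 1 = 1 = c_1.
Inductive step: suppose the statement holds for some i ≥ 1, so c_i = -3·2^i + 7·6^(i - 1).
Then c_{i+1} = 6·c_i + 12·2^i = 6·(-3·2^i + 7·6^(i - 1)) + 12·2^i = -3·2^(i + 1) + 7·6^i = -3·2^(i+1) + 7·6^((i+1) - 1),
which is the claimed formula at N = i+1.
By the principle of mathematical induction, the result holds for all N ≥ 1.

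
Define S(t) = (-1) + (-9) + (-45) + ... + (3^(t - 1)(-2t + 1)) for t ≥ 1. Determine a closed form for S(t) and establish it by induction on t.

We claim S(t) = 3^t(-t + 1) - 1 for all t ≥ 1.
Base case (t = 1): S(1) = -1, and the closed form gives -1. They agree.
Inductive step: suppose the statement holds for some r ≥ 1, so S(r) = 3^r(-r + 1) - 1.
Then S(r+1) = S(r) + (3^r(-2r - 1)) = (3^r(-r + 1) - 1) + (3^r(-2r - 1)).
Simplifying, S(r+1) = -3·3^r·r - 1 = 3^(r+1)(-(r+1) + 1) - 1,
which is the closed form with t = r+1.
By induction, the statement is established for all t ≥ 1.

S(t) = 3^t(-t + 1) - 1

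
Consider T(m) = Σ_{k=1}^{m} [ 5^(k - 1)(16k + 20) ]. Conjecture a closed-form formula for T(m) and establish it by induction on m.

We claim T(m) = 4·5^m(m + 1) - 4 for all m ≥ 1.
Base case (m = 1): T(1) = 36, and the closed form gives 36. They agree.
Inductive step: suppose the statement holds for some k ≥ 1, so T(k) = 4·5^k(k + 1) - 4.
Then T(k+1) = T(k) + (5^k(16k + 36)) = (4·5^k(k + 1) - 4) + (5^k(16k + 36)).
Simplifying, T(k+1) = 20·5^k·k + 40·5^k - 4 = 4·5^(k+1)((k+1) + 1) - 4,
which is the closed form with m = k+1.
This completes the induction.

T(m) = 4·5^m(m + 1) - 4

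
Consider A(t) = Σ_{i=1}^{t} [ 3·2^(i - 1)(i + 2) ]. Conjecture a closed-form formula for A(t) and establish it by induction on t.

We claim A(t) = 3·2^t(t + 1) - 3 for all t ≥ 1.
For the base case t = 1: A(1) = 9, and the closed form gives 9. They agree.
For the inductive step, assume it holds for an arbitrary i ≥ 1, so A(i) = 3·2^i(i + 1) - 3.
Then A(i+1) = A(i) + (3·2^i(i + 3)) = (3·2^i(i + 1) - 3) + (3·2^i(i + 3)).
Simplifying, A(i+1) = 6·2^i·i + 12·2^i - 3 = 3·2^(i+1)((i+1) + 1) - 3,
which is the closed form with t = i+1.
By induction, the statement is established for all t ≥ 1.

A(t) = 3·2^t(t + 1) - 3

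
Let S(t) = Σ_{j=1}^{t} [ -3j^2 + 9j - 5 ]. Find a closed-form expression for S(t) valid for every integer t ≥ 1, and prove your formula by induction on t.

We claim S(t) = -t(t^2 - 3t + 1) for all t ≥ 1.
When t = 1: S(1) = 1, and the closed form gives 1. They agree.
Inductive step: assume the claim holds for t = j, so S(j) = j(-j^2 + 3j - 1).
Then S(j+1) = S(j) + (-3j^2 + 3j + 1) = (j(-j^2 + 3j - 1)) + (-3j^2 + 3j + 1).
Simplifying, S(j+1) = -(j + 1)(j^2 - j - 1) = -(j+1)((j+1)^2 - 3(j+1) + 1),
which is the closed form with t = j+1.
This completes the induction.

S(t) = -t(t^2 - 3t + 1)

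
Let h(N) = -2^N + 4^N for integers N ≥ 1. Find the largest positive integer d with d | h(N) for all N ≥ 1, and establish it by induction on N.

d = 2

Computing the first values: h(1) = 2 and h(2) = 12; gcd(2, 12) = 2, so d ≤ 2.
We prove 2 | -2^N + 4^N for all N ≥ 1 by induction on N.
For the base case N = 1: h(1) = 2 = 2·(1), so 2 | h(1).
For the inductive step, assume it holds for an arbitrary k ≥ 1, i.e. 2 | h(k). Then
4^{k+1} − 2^{k+1} = 4·4^k − 2·2^k = 4·(4^k − 2^k) + (2)·2^k. The first term is divisible by 2 by the inductive hypothesis, and the second term (2)·2^k is divisible by 2 since 2 | 2. Hence 2 | h(k+1).
By the principle of mathematical induction, the result holds for all N ≥ 1.
Therefore the largest such d is 2.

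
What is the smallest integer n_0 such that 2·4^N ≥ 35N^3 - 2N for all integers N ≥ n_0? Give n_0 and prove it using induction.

At N = 5: 2048 < 4365, so the inequality fails and n_0 ≥ 6. We prove 2·4^N ≥ 35N^3 - 2N for all N ≥ 6.
Base case (N = 6): 2·4^N = 8192 and 35N^3 - 2N = 7548, so 8192 ≥ 7548.
Inductive step: assume the claim holds for N = j, so 2·4^j ≥ 35j^3 - 2j.
Then 2·4^(j + 1) = 4·(2·4^j) ≥ 4·(35j^3 - 2j).
Also, for j ≥ 6 we have 4·(35j^3 - 2j) ≥ 35(j+1)^3 - 2(j+1), since 4·(35j^3 - 2j) − (35(j+1)^3 - 2(j+1)) = 105j^3 - 105j^2 - 111j - 33, which is nonnegative for all j ≥ 6.
Combining, 2·4^(j + 1) ≥ 35(j+1)^3 - 2(j+1).
By the principle of mathematical induction, the result holds for all N ≥ 6.
Hence the smallest such n_0 is 6.

n_0 = 6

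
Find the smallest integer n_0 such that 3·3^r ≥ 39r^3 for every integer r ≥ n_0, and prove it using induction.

At r = 8: 19683 < 19968, so the inequality fails and n_0 ≥ 9. We prove 3·3^r ≥ 39r^3 for all r ≥ 9.
Base case (r = 9): 3·3^r = 59049 and 39r^3 = 28431, so 59049 ≥ 28431.
Inductive step: assume the claim holds for r = i, so 3·3^i ≥ 39i^3.
Then 3·3^(i + 1) = 3·(3·3^i) ≥ 3·(39i^3).
Also, for i ≥ 9 we have 3·(39i^3) ≥ 39(i+1)^3, since 3 ≥ (1 + 1/i)^3 for all i ≥ 9.
Combining, 3·3^(i + 1) ≥ 39(i+1)^3.
This completes the induction.
Hence the smallest such n_0 is 9.

n_0 = 9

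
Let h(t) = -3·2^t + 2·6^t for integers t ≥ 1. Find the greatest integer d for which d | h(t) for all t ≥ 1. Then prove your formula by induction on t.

Computing the first values: h(1) = 6 and h(2) = 60; gcd(6, 60) = 6, so d ≤ 6.
We prove 6 | -3·2^t + 2·6^t for all t ≥ 1 by induction on t.
When t = 1: h(1) = 6 = 6·(1), so 6 | h(1).
For the inductive step, assume it holds for an arbitrary p ≥ 1, i.e. 6 | h(p). Then
h(p+1) − 6·h(p) = (-3·2^(p+1) + 2·6^(p+1)) − 6·(-3·2^p + 2·6^p) = (-3)·2^p·(2 − 6) = (12)·2^p. Since 6 | h(p) by the inductive hypothesis, 6 | 6·h(p); and 6 | 12 since 12 = 6·2. Therefore 6 | h(p+1).
By induction, the statement is established for all t ≥ 1.
Therefore the largest such d is 6.

d = 6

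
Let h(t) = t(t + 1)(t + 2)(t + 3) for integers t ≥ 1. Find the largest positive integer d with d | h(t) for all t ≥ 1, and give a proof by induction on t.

d = 24

Computing the first values: h(1) = 24 and h(2) = 120; gcd(24, 120) = 24, so d ≤ 24.
We prove 24 | t(t + 1)(t + 2)(t + 3) for all t ≥ 1 by induction on t.
For the base case t = 1: h(1) = 24 = 24·(1), so 24 | h(1).
For the inductive step, assume it holds for an arbitrary i ≥ 1, i.e. 24 | h(i). Then
h(i+1) − h(i) = (i+1)·(i+2)·(i+3)·(i+4) − i·(i+1)·(i+2)·(i+3) = (i+1)·(i+2)·(i+3)·[(i+4) − i] = 4·(i+1)·(i+2)·(i+3). The product of 3 consecutive integers is divisible by (3)! = 6, so h(i+1) − h(i) is divisible by 4·6 = 24. By the inductive hypothesis 24 | h(i), hence 24 | h(i+1).
Hence, by induction on t, the claim holds for every t ≥ 1.
Therefore the largest such d is 24.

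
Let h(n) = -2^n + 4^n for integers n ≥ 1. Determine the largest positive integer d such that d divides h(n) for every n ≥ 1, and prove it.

d = 2

Computing the first values: h(1) = 2 and h(2) = 12; gcd(2, 12) = 2, so d ≤ 2.
We prove 2 | -2^n + 4^n for all n ≥ 1 by induction on n.
When n = 1: h(1) = 2 = 2·(1), so 2 | h(1).
Suppose the result is true for n = r, i.e. 2 | h(r). Then
4^{r+1} − 2^{r+1} = 4·4^r − 2·2^r = 4·(4^r − 2^r) + (2)·2^r. The first term is divisible by 2 by the inductive hypothesis, and the second term (2)·2^r is divisible by 2 since 2 | 2. Hence 2 | h(r+1).
This completes the induction.
Therefore the largest such d is 2.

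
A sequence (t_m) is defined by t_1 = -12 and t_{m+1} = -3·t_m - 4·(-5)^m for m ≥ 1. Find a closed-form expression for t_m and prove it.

Computing the first terms: t_1 = -12, t_2 = 56, t_3 = -268. This suggests t_m = -2(-3)^(m - 1) + 2(-5)^m.
Base case (m = 1): the formula gives -12 = -12 = t_1.
Suppose the result is true for m = j, so t_j = -2(-3)^(j - 1) + 2(-5)^j.
Then t_{j+1} = -3·t_j - 4·(-5)^j = -3·(-2(-3)^(j - 1) + 2(-5)^j) - 4·(-5)^j = -2(-3)^j + 2(-5)^(j + 1) = -2(-3)^((j+1) - 1) + 2(-5)^(j+1),
which is the claimed formula at m = j+1.
This completes the induction.

t_m = -2(-3)^(m - 1) + 2(-5)^m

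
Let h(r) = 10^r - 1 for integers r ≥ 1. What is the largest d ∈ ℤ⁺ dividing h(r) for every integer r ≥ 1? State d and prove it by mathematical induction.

Computing the first values: h(1) = 9 and h(2) = 99; gcd(9, 99) = 9, so d ≤ 9.
We prove 9 | 10^r - 1 for all r ≥ 1 by induction on r.
Base step (r = 1): h(1) = 9 = 9·(1), so 9 | h(1).
Suppose the result is true for r = p, i.e. 9 | h(p). Then
10^{p+1} − 1^{p+1} = 10·10^p − 1·1^p = 10·(10^p − 1^p) + (9)·1^p. The first term is divisible by 9 by the inductive hypothesis, and the second term (9)·1^p is divisible by 9 since 9 | 9. Hence 9 | h(p+1).
By induction, the statement is established for all r ≥ 1.
Therefore the largest such d is 9.

d = 9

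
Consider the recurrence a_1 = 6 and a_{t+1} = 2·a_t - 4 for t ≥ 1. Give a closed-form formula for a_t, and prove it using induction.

a_t = 2^t + 4

Computing the first terms: a_1 = 6, a_2 = 8, a_3 = 12. This suggests a_t = 2^t + 4.
For the base case t = 1: the formula gives 6 = 6 = a_1.
Inductive step: suppose the statement holds for some p ≥ 1, so a_p = 2^p + 4.
Then a_{p+1} = 2·a_p - 4 = 2·(2^p + 4) - 4 = 2^(p + 1) + 4,
which is the claimed formula at t = p+1.
By the principle of mathematical induction, the result holds for all t ≥ 1.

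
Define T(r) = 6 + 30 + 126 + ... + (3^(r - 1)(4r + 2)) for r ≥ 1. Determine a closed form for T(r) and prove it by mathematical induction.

T(r) = 2·3^r·r

We claim T(r) = 2·3^r·r for all r ≥ 1.
When r = 1: T(1) = 6, and the closed form gives 6. They agree.
For the inductive step, assume it holds for an arbitrary j ≥ 1, so T(j) = 2·3^j·j.
Then T(j+1) = T(j) + (3^j(4j + 6)) = (2·3^j·j) + (3^j(4j + 6)).
Simplifying, T(j+1) = 6·3^j(j + 1) = 2·3^(j+1)·(j+1),
which is the closed form with r = j+1.
This completes the induction.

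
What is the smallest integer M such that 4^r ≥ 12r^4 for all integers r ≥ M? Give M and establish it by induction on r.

At r = 7: 16384 < 28812, so the inequality fails and M ≥ 8. We prove 4^r ≥ 12r^4 for all r ≥ 8.
For the base case r = 8: 4^r = 65536 and 12r^4 = 49152, so 65536 ≥ 49152.
Suppose the result is true for r = i, so 4^i ≥ 12i^4.
Then 4^(i + 1) = 4·(4^i) ≥ 4·(12i^4).
Also, for i ≥ 8 we have 4·(12i^4) ≥ 12(i+1)^4, since 4 ≥ (1 + 1/i)^4 for all i ≥ 8.
Combining, 4^(i + 1) ≥ 12(i+1)^4.
Hence, by induction on r, the claim holds for every r ≥ 8.
Hence the smallest such M is 8.

M = 8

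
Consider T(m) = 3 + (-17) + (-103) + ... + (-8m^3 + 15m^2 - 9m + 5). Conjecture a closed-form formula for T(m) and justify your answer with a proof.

T(m) = -m(2m - 3)(m^2 + m + 1)

We claim T(m) = -m(2m - 3)(m^2 + m + 1) for all m ≥ 1.
For the base case m = 1: T(1) = 3, and the closed form gives 3. They agree.
Inductive step: assume the claim holds for m = j, so T(j) = j(-2j^3 + j^2 + j + 3).
Then T(j+1) = T(j) + (-8j^3 - 9j^2 - 3j + 3) = (j(-2j^3 + j^2 + j + 3)) + (-8j^3 - 9j^2 - 3j + 3).
Simplifying, T(j+1) = -(j + 1)(2j - 1)(j^2 + 3j + 3) = -(j+1)(2(j+1) - 3)((j+1)^2 + (j+1) + 1),
which is the closed form with m = j+1.
By induction, the statement is established for all m ≥ 1.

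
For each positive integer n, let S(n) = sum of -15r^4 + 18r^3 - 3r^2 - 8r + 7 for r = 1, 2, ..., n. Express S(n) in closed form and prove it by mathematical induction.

S(n) = -n(3n^4 + 3n^3 - 3n^2 + n - 3)

We claim S(n) = -n(3n^4 + 3n^3 - 3n^2 + n - 3) for all n ≥ 1.
When n = 1: S(1) = -1, and the closed form gives -1. They agree.
Inductive step: assume the claim holds for n = r, so S(r) = r(-3r^4 - 3r^3 + 3r^2 - r + 3).
Then S(r+1) = S(r) + (-15r^4 - 42r^3 - 39r^2 - 20r - 1) = (r(-3r^4 - 3r^3 + 3r^2 - r + 3)) + (-15r^4 - 42r^3 - 39r^2 - 20r - 1).
Simplifying, S(r+1) = -(r + 1)(3r^4 + 15r^3 + 24r^2 + 16r + 1) = -(r+1)(3(r+1)^4 + 3(r+1)^3 - 3(r+1)^2 + (r+1) - 3),
which is the closed form with n = r+1.
By the principle of mathematical induction, the result holds for all n ≥ 1.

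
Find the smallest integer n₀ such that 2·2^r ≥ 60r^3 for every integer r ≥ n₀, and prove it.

At r = 17: 262144 < 294780, so the inequality fails and n₀ ≥ 18. We prove 2·2^r ≥ 60r^3 for all r ≥ 18.
Base step (r = 18): 2·2^r = 524288 and 60r^3 = 349920, so 524288 ≥ 349920.
For the inductive step, assume it holds for an arbitrary j ≥ 18, so 2·2^j ≥ 60j^3.
Then 2·2^(j + 1) = 2·(2·2^j) ≥ 2·(60j^3).
Also, for j ≥ 18 we have 2·(60j^3) ≥ 60(j+1)^3, since 2 ≥ (1 + 1/j)^3 for all j ≥ 18.
Combining, 2·2^(j + 1) ≥ 60(j+1)^3.
Hence, by induction on r, the claim holds for every r ≥ 18.
Hence the smallest such n₀ is 18.

n₀ = 18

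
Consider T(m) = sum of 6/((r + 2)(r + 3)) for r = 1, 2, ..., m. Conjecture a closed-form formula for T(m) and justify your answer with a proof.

We claim T(m) = 2m/(m + 3) for all m ≥ 1.
Base case (m = 1): T(1) = 1/2, and the closed form gives 1/2. They agree.
Inductive step: suppose the statement holds for some r ≥ 1, so T(r) = 2r/(r + 3).
Then T(r+1) = T(r) + (6/((r + 3)(r + 4))) = (2r/(r + 3)) + (6/((r + 3)(r + 4))).
Simplifying, T(r+1) = 2(r + 1)/(r + 4) = 2(r+1)/((r+1) + 3),
which is the closed form with m = r+1.
This completes the induction.

T(m) = 2m/(m + 3)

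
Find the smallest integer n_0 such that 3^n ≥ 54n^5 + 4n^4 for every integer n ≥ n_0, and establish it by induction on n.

At n = 16: 43046721 < 56885248, so the inequality fails and n_0 ≥ 17. We prove 3^n ≥ 54n^5 + 4n^4 for all n ≥ 17.
When n = 17: 3^n = 129140163 and 54n^5 + 4n^4 = 77006362, so 129140163 ≥ 77006362.
Inductive step: assume the claim holds for n = i, so 3^i ≥ 54i^5 + 4i^4.
Then 3^(i + 1) = 3·(3^i) ≥ 3·(54i^5 + 4i^4).
Also, for i ≥ 17 we have 3·(54i^5 + 4i^4) ≥ 54(i+1)^5 + 4(i+1)^4, since 3·(54i^5 + 4i^4) − (54(i+1)^5 + 4(i+1)^4) = 108i^5 - 262i^4 - 556i^3 - 564i^2 - 286i - 58, which is nonnegative for all i ≥ 17.
Combining, 3^(i + 1) ≥ 54(i+1)^5 + 4(i+1)^4.
By induction, the statement is established for all n ≥ 17.
Hence the smallest such n_0 is 17.

n_0 = 17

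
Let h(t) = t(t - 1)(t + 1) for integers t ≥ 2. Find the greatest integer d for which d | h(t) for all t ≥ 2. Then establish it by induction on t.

d = 6

Computing the first values: h(2) = 6 and h(3) = 24; gcd(6, 24) = 6, so d ≤ 6.
We prove 6 | t(t - 1)(t + 1) for all t ≥ 2 by induction on t.
When t = 2: h(2) = 6 = 6·(1), so 6 | h(2).
Inductive step: assume the claim holds for t = m, i.e. 6 | h(m). Then
h(m+1) − h(m) = m·(m+1)·(m+2) − (m-1)·m·(m+1) = m·(m+1)·[(m+2) − (m-1)] = 3·m·(m+1). The product of 2 consecutive integers is divisible by (2)! = 2, so h(m+1) − h(m) is divisible by 3·2 = 6. By the inductive hypothesis 6 | h(m), hence 6 | h(m+1).
Hence, by induction on t, the claim holds for every t ≥ 2.
Therefore the largest such d is 6.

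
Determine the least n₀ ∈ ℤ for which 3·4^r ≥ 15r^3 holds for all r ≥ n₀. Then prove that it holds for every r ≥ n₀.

At r = 4: 768 < 960, so the inequality fails and n₀ ≥ 5. We prove 3·4^r ≥ 15r^3 for all r ≥ 5.
For the base case r = 5: 3·4^r = 3072 and 15r^3 = 1875, so 3072 ≥ 1875.
Inductive step: suppose the statement holds for some k ≥ 5, so 3·4^k ≥ 15k^3.
Then 3·4^(k + 1) = 4·(3·4^k) ≥ 4·(15k^3).
Also, for k ≥ 5 we have 4·(15k^3) ≥ 15(k+1)^3, since 4 ≥ (1 + 1/k)^3 for all k ≥ 5.
Combining, 3·4^(k + 1) ≥ 15(k+1)^3.
By induction, the statement is established for all r ≥ 5.
Hence the smallest such n₀ is 5.

n₀ = 5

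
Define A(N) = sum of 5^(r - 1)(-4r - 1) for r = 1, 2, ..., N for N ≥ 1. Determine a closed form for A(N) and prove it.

We claim A(N) = -5^N·N for all N ≥ 1.
Base step (N = 1): A(1) = -5, and the closed form gives -5. They agree.
Inductive step: assume the claim holds for N = r, so A(r) = -5^r·r.
Then A(r+1) = A(r) + (5^r(-4r - 5)) = (-5^r·r) + (5^r(-4r - 5)).
Simplifying, A(r+1) = 5^(r + 1)(-r - 1) = -5^(r+1)·(r+1),
which is the closed form with N = r+1.
Hence, by induction on N, the claim holds for every N ≥ 1.

A(N) = -5^N·N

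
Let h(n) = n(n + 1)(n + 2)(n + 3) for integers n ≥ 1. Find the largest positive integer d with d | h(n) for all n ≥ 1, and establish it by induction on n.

d = 24

Computing the first values: h(1) = 24 and h(2) = 120; gcd(24, 120) = 24, so d ≤ 24.
We prove 24 | n(n + 1)(n + 2)(n + 3) for all n ≥ 1 by induction on n.
Base step (n = 1): h(1) = 24 = 24·(1), so 24 | h(1).
Suppose the result is true for n = i, i.e. 24 | h(i). Then
h(i+1) − h(i) = (i+1)·(i+2)·(i+3)·(i+4) − i·(i+1)·(i+2)·(i+3) = (i+1)·(i+2)·(i+3)·[(i+4) − i] = 4·(i+1)·(i+2)·(i+3). The product of 3 consecutive integers is divisible by (3)! = 6, so h(i+1) − h(i) is divisible by 4·6 = 24. By the inductive hypothesis 24 | h(i), hence 24 | h(i+1).
By the principle of mathematical induction, the result holds for all n ≥ 1.
Therefore the largest such d is 24.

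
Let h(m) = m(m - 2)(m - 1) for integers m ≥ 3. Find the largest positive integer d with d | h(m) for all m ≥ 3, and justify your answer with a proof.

d = 6

Computing the first values: h(3) = 6 and h(4) = 24; gcd(6, 24) = 6, so d ≤ 6.
We prove 6 | m(m - 2)(m - 1) for all m ≥ 3 by induction on m.
Base case (m = 3): h(3) = 6 = 6·(1), so 6 | h(3).
Inductive step: suppose the statement holds for some p ≥ 3, i.e. 6 | h(p). Then
h(p+1) − h(p) = (p-1)·p·(p+1) − (p-2)·(p-1)·p = (p-1)·p·[(p+1) − (p-2)] = 3·(p-1)·p. The product of 2 consecutive integers is divisible by (2)! = 2, so h(p+1) − h(p) is divisible by 3·2 = 6. By the inductive hypothesis 6 | h(p), hence 6 | h(p+1).
Hence, by induction on m, the claim holds for every m ≥ 3.
Therefore the largest such d is 6.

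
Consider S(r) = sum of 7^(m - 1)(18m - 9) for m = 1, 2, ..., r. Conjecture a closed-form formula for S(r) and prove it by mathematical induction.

We claim S(r) = 7^r(3r - 2) + 2 for all r ≥ 1.
Base step (r = 1): S(1) = 9, and the closed form gives 9. They agree.
Inductive step: suppose the statement holds for some m ≥ 1, so S(m) = 7^m(3m - 2) + 2.
Then S(m+1) = S(m) + (7^m(18m + 9)) = (7^m(3m - 2) + 2) + (7^m(18m + 9)).
Simplifying, S(m+1) = 21·7^m·m + 7·7^m + 2 = 7^(m+1)(3(m+1) - 2) + 2,
which is the closed form with r = m+1.
Hence, by induction on r, the claim holds for every r ≥ 1.

S(r) = 7^r(3r - 2) + 2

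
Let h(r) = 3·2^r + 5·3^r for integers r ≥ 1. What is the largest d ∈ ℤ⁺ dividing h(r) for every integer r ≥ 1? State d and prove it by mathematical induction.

Computing the first values: h(1) = 21 and h(2) = 57; gcd(21, 57) = 3, so d ≤ 3.
We prove 3 | 3·2^r + 5·3^r for all r ≥ 1 by induction on r.
Base step (r = 1): h(1) = 21 = 3·(7), so 3 | h(1).
Suppose the result is true for r = k, i.e. 3 | h(k). Then
h(k+1) − 3·h(k) = (3·2^(k+1) + 5·3^(k+1)) − 3·(3·2^k + 5·3^k) = (3)·2^k·(2 − 3) = (-3)·2^k. Since 3 | h(k) by the inductive hypothesis, 3 | 3·h(k); and 3 | -3 since -3 = 3·-1. Therefore 3 | h(k+1).
By the principle of mathematical induction, the result holds for all r ≥ 1.
Therefore the largest such d is 3.

d = 3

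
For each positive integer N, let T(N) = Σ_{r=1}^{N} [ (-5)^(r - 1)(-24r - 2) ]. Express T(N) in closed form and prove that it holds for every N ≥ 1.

We claim T(N) = (-5)^N(4N + 1) - 1 for all N ≥ 1.
When N = 1: T(1) = -26, and the closed form gives -26. They agree.
Suppose the result is true for N = r, so T(r) = (-5)^r(4r + 1) - 1.
Then T(r+1) = T(r) + ((-5)^r(-24r - 26)) = ((-5)^r(4r + 1) - 1) + ((-5)^r(-24r - 26)).
Simplifying, T(r+1) = -20(-5)^r·r - 25(-5)^r - 1 = (-5)^(r+1)(4(r+1) + 1) - 1,
which is the closed form with N = r+1.
Hence, by induction on N, the claim holds for every N ≥ 1.

T(N) = (-5)^N(4N + 1) - 1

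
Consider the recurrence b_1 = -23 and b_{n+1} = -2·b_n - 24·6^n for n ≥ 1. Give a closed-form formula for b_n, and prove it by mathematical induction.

b_n = -5(-2)^(n - 1) - 3·6^n

Computing the first terms: b_1 = -23, b_2 = -98, b_3 = -668. This suggests b_n = -5(-2)^(n - 1) - 3·6^n.
Base case (n = 1): the formula gives -23 = -23 = b_1.
Suppose the result is true for n = p, so b_p = -5(-2)^(p - 1) - 3·6^p.
Then b_{p+1} = -2·b_p - 24·6^p = -2·(-5(-2)^(p - 1) - 3·6^p) - 24·6^p = -5(-2)^p - 3·6^(p + 1) = -5(-2)^((p+1) - 1) - 3·6^(p+1),
which is the claimed formula at n = p+1.
Hence, by induction on n, the claim holds for every n ≥ 1.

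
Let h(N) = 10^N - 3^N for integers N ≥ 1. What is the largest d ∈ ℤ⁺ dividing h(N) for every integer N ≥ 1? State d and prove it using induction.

d = 7

Computing the first values: h(1) = 7 and h(2) = 91; gcd(7, 91) = 7, so d ≤ 7.
We prove 7 | 10^N - 3^N for all N ≥ 1 by induction on N.
Base step (N = 1): h(1) = 7 = 7·(1), so 7 | h(1).
Inductive step: suppose the statement holds for some m ≥ 1, i.e. 7 | h(m). Then
10^{m+1} − 3^{m+1} = 10·10^m − 3·3^m = 10·(10^m − 3^m) + (7)·3^m. The first term is divisible by 7 by the inductive hypothesis, and the second term (7)·3^m is divisible by 7 since 7 | 7. Hence 7 | h(m+1).
This completes the induction.
Therefore the largest such d is 7.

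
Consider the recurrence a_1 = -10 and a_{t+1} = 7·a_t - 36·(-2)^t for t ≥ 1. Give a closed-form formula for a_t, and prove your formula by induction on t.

a_t = (-2)^(t + 2) - 2·7^(t - 1)

Computing the first terms: a_1 = -10, a_2 = 2, a_3 = -130. This suggests a_t = (-2)^(t + 2) - 2·7^(t - 1).
Base case (t = 1): the formula gives -10 = -10 = a_1.
Inductive step: suppose the statement holds for some j ≥ 1, so a_j = (-2)^(j + 2) - 2·7^(j - 1).
Then a_{j+1} = 7·a_j - 36·(-2)^j = 7·((-2)^(j + 2) - 2·7^(j - 1)) - 36·(-2)^j = (-2)^(j + 3) - 2·7^j = (-2)^((j+1) + 2) - 2·7^((j+1) - 1),
which is the claimed formula at t = j+1.
By induction, the statement is established for all t ≥ 1.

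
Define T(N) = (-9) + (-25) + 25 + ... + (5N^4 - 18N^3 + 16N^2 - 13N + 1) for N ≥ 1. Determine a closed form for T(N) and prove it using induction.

We claim T(N) = N(N^4 - 2N^3 - 2N^2 - 3N - 3) for all N ≥ 1.
For the base case N = 1: T(1) = -9, and the closed form gives -9. They agree.
For the inductive step, assume it holds for an arbitrary m ≥ 1, so T(m) = m(m^4 - 2m^3 - 2m^2 - 3m - 3).
Then T(m+1) = T(m) + (5m^4 + 2m^3 - 8m^2 - 15m - 9) = (m(m^4 - 2m^3 - 2m^2 - 3m - 3)) + (5m^4 + 2m^3 - 8m^2 - 15m - 9).
Simplifying, T(m+1) = (m + 1)(m^4 + 2m^3 - 2m^2 - 9m - 9) = (m+1)((m+1)^4 - 2(m+1)^3 - 2(m+1)^2 - 3(m+1) - 3),
which is the closed form with N = m+1.
By the principle of mathematical induction, the result holds for all N ≥ 1.

T(N) = N(N^4 - 2N^3 - 2N^2 - 3N - 3)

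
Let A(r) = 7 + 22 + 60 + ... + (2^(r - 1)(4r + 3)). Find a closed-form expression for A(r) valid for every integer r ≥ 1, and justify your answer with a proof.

A(r) = 2^r(4r - 1) + 1

We claim A(r) = 2^r(4r - 1) + 1 for all r ≥ 1.
Base case (r = 1): A(1) = 7, and the closed form gives 7. They agree.
Suppose the result is true for r = i, so A(i) = 2^i(4i - 1) + 1.
Then A(i+1) = A(i) + (2^i(4i + 7)) = (2^i(4i - 1) + 1) + (2^i(4i + 7)).
Simplifying, A(i+1) = 8·2^i·i + 6·2^i + 1 = 2^(i+1)(4(i+1) - 1) + 1,
which is the closed form with r = i+1.
By the principle of mathematical induction, the result holds for all r ≥ 1.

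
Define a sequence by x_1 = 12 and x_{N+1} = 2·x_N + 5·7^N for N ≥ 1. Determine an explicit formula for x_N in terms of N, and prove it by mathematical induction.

Computing the first terms: x_1 = 12, x_2 = 59, x_3 = 363. This suggests x_N = 5·2^(N - 1) + 7^N.
Base case (N = 1): the formula gives 12 = 12 = x_1.
Inductive step: suppose the statement holds for some p ≥ 1, so x_p = 5·2^(p - 1) + 7^p.
Then x_{p+1} = 2·x_p + 5·7^p = 2·(5·2^(p - 1) + 7^p) + 5·7^p = 5·2^p + 7^(p + 1) = 5·2^((p+1) - 1) + 7^(p+1),
which is the claimed formula at N = p+1.
This completes the induction.

x_N = 5·2^(N - 1) + 7^N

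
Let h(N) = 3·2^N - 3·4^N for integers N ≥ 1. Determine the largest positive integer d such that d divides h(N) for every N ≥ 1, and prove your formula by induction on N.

Computing the first values: h(1) = -6 and h(2) = -36; gcd(-6, -36) = 6, so d ≤ 6.
We prove 6 | 3·2^N - 3·4^N for all N ≥ 1 by induction on N.
For the base case N = 1: h(1) = -6 = 6·(-1), so 6 | h(1).
Suppose the result is true for N = p, i.e. 6 | h(p). Then
h(p+1) − 4·h(p) = (3·2^(p+1) - 3·4^(p+1)) − 4·(3·2^p - 3·4^p) = (3)·2^p·(2 − 4) = (-6)·2^p. Since 6 | h(p) by the inductive hypothesis, 6 | 4·h(p); and 6 | -6 since -6 = 6·-1. Therefore 6 | h(p+1).
Hence, by induction on N, the claim holds for every N ≥ 1.
Therefore the largest such d is 6.

d = 6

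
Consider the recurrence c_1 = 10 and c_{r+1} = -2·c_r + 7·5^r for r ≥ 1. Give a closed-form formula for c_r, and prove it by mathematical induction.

Computing the first terms: c_1 = 10, c_2 = 15, c_3 = 145. This suggests c_r = 5(-2)^(r - 1) + 5^r.
For the base case r = 1: the formula gives 10 = 10 = c_1.
Suppose the result is true for r = m, so c_m = 5(-2)^(m - 1) + 5^m.
Then c_{m+1} = -2·c_m + 7·5^m = -2·(5(-2)^(m - 1) + 5^m) + 7·5^m = 5(-2)^m + 5^(m + 1) = 5(-2)^((m+1) - 1) + 5^(m+1),
which is the claimed formula at r = m+1.
Hence, by induction on r, the claim holds for every r ≥ 1.

c_r = 5(-2)^(r - 1) + 5^r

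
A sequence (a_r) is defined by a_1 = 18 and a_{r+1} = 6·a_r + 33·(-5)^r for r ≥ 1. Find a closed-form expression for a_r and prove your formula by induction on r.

a_r = -3(-5)^r + 3·6^(r - 1)

Computing the first terms: a_1 = 18, a_2 = -57, a_3 = 483. This suggests a_r = -3(-5)^r + 3·6^(r - 1).
When r = 1: the formula gives 18 = 18 = a_1.
Inductive step: assume the claim holds for r = i, so a_i = -3(-5)^i + 3·6^(i - 1).
Then a_{i+1} = 6·a_i + 33·(-5)^i = 6·(-3(-5)^i + 3·6^(i - 1)) + 33·(-5)^i = -3(-5)^(i + 1) + 3·6^i = -3(-5)^(i+1) + 3·6^((i+1) - 1),
which is the claimed formula at r = i+1.
This completes the induction.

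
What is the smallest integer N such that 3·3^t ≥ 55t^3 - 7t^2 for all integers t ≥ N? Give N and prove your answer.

At t = 8: 19683 < 27712, so the inequality fails and N ≥ 9. We prove 3·3^t ≥ 55t^3 - 7t^2 for all t ≥ 9.
For the base case t = 9: 3·3^t = 59049 and 55t^3 - 7t^2 = 39528, so 59049 ≥ 39528.
Inductive step: suppose the statement holds for some j ≥ 9, so 3·3^j ≥ 55j^3 - 7j^2.
Then 3·3^(j + 1) = 3·(3·3^j) ≥ 3·(55j^3 - 7j^2).
Also, for j ≥ 9 we have 3·(55j^3 - 7j^2) ≥ 55(j+1)^3 - 7(j+1)^2, since 3·(55j^3 - 7j^2) − (55(j+1)^3 - 7(j+1)^2) = 110j^3 - 179j^2 - 151j - 48, which is nonnegative for all j ≥ 9.
Combining, 3·3^(j + 1) ≥ 55(j+1)^3 - 7(j+1)^2.
By induction, the statement is established for all t ≥ 9.
Hence the smallest such N is 9.

N = 9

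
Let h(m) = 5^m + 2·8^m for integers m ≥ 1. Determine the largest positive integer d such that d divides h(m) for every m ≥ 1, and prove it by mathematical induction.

Computing the first values: h(1) = 21 and h(2) = 153; gcd(21, 153) = 3, so d ≤ 3.
We prove 3 | 5^m + 2·8^m for all m ≥ 1 by induction on m.
Base case (m = 1): h(1) = 21 = 3·(7), so 3 | h(1).
Inductive step: assume the claim holds for m = r, i.e. 3 | h(r). Then
h(r+1) − 8·h(r) = (5^(r+1) + 2·8^(r+1)) − 8·(5^r + 2·8^r) = (1)·5^r·(5 − 8) = (-3)·5^r. Since 3 | h(r) by the inductive hypothesis, 3 | 8·h(r); and 3 | -3 since -3 = 3·-1. Therefore 3 | h(r+1).
Hence, by induction on m, the claim holds for every m ≥ 1.
Therefore the largest such d is 3.

d = 3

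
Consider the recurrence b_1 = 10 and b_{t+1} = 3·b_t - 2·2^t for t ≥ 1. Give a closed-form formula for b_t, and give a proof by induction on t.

Computing the first terms: b_1 = 10, b_2 = 26, b_3 = 70. This suggests b_t = 2^(t + 1) + 2·3^t.
Base case (t = 1): the formula gives 10 = 10 = b_1.
Inductive step: assume the claim holds for t = i, so b_i = 2^(i + 1) + 2·3^i.
Then b_{i+1} = 3·b_i - 2·2^i = 3·(2^(i + 1) + 2·3^i) - 2·2^i = 2^(i + 2) + 2·3^(i + 1) = 2^((i+1) + 1) + 2·3^(i+1),
which is the claimed formula at t = i+1.
This completes the induction.

b_t = 2^(t + 1) + 2·3^t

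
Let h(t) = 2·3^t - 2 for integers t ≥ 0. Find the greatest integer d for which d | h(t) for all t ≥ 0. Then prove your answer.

Computing the first values: h(0) = 0 and h(1) = 4; gcd(0, 4) = 4, so d ≤ 4.
We prove 4 | 2·3^t - 2 for all t ≥ 0 by induction on t.
Base case (t = 0): h(0) = 0 = 4·(0), so 4 | h(0).
For the inductive step, assume it holds for an arbitrary m ≥ 0, i.e. 4 | h(m). Then
h(m+1) = 2·3^(m+1) - 2 = 3·(2·3^m - 2) + 4 = 3·h(m) + 4. The first term is divisible by 4 by the inductive hypothesis, and 4 is divisible by 4. Hence 4 | h(m+1).
By the principle of mathematical induction, the result holds for all t ≥ 0.
Therefore the largest such d is 4.

d = 4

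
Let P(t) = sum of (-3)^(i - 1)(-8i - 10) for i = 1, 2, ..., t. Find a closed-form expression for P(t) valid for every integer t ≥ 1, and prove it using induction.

P(t) = (-3)^t(2t + 3) - 3

We claim P(t) = (-3)^t(2t + 3) - 3 for all t ≥ 1.
Base case (t = 1): P(1) = -18, and the closed form gives -18. They agree.
Inductive step: assume the claim holds for t = i, so P(i) = (-3)^i(2i + 3) - 3.
Then P(i+1) = P(i) + ((-3)^i(-8i - 18)) = ((-3)^i(2i + 3) - 3) + ((-3)^i(-8i - 18)).
Simplifying, P(i+1) = -6(-3)^i·i - 15(-3)^i - 3 = (-3)^(i+1)(2(i+1) + 3) - 3,
which is the closed form with t = i+1.
This completes the induction.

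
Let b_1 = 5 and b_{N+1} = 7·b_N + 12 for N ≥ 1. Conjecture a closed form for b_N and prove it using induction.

Computing the first terms: b_1 = 5, b_2 = 47, b_3 = 341. This suggests b_N = 7^N - 2.
For the base case N = 1: the formula gives 5 = 5 = b_1.
Suppose the result is true for N = m, so b_m = 7^m - 2.
Then b_{m+1} = 7·b_m + 12 = 7·(7^m - 2) + 12 = 7^(m + 1) - 2,
which is the claimed formula at N = m+1.
By induction, the statement is established for all N ≥ 1.

b_N = 7^N - 2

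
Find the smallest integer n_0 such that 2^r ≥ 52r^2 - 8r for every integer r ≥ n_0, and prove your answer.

At r = 13: 8192 < 8684, so the inequality fails and n_0 ≥ 14. We prove 2^r ≥ 52r^2 - 8r for all r ≥ 14.
Base case (r = 14): 2^r = 16384 and 52r^2 - 8r = 10080, so 16384 ≥ 10080.
Suppose the result is true for r = m, so 2^m ≥ 52m^2 - 8m.
Then 2^(m + 1) = 2·(2^m) ≥ 2·(52m^2 - 8m).
Also, for m ≥ 14 we have 2·(52m^2 - 8m) ≥ 52(m+1)^2 - 8(m+1), since 2·(52m^2 - 8m) − (52(m+1)^2 - 8(m+1)) = 52m^2 - 112m - 44, which is nonnegative for all m ≥ 14.
Combining, 2^(m + 1) ≥ 52(m+1)^2 - 8(m+1).
This completes the induction.
Hence the smallest such n_0 is 14.

n_0 = 14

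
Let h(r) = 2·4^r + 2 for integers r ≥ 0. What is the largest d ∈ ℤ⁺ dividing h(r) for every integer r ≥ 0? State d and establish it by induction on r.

Computing the first values: h(0) = 4 and h(1) = 10; gcd(4, 10) = 2, so d ≤ 2.
We prove 2 | 2·4^r + 2 for all r ≥ 0 by induction on r.
Base case (r = 0): h(0) = 4 = 2·(2), so 2 | h(0).
For the inductive step, assume it holds for an arbitrary p ≥ 0, i.e. 2 | h(p). Then
h(p+1) = 2·4^(p+1) + 2 = 4·(2·4^p + 2) - 6 = 4·h(p) - 6. The first term is divisible by 2 by the inductive hypothesis, and -6 is divisible by 2. Hence 2 | h(p+1).
Hence, by induction on r, the claim holds for every r ≥ 0.
Therefore the largest such d is 2.

d = 2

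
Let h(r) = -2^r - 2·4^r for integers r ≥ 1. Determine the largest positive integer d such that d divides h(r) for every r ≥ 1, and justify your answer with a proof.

d = 2

Computing the first values: h(1) = -10 and h(2) = -36; gcd(-10, -36) = 2, so d ≤ 2.
We prove 2 | -2^r - 2·4^r for all r ≥ 1 by induction on r.
When r = 1: h(1) = -10 = 2·(-5), so 2 | h(1).
Inductive step: assume the claim holds for r = j, i.e. 2 | h(j). Then
h(j+1) − 4·h(j) = (-2^(j+1) - 2·4^(j+1)) − 4·(-2^j - 2·4^j) = (-1)·2^j·(2 − 4) = (2)·2^j. Since 2 | h(j) by the inductive hypothesis, 2 | 4·h(j); and 2 | 2 since 2 = 2·1. Therefore 2 | h(j+1).
Hence, by induction on r, the claim holds for every r ≥ 1.
Therefore the largest such d is 2.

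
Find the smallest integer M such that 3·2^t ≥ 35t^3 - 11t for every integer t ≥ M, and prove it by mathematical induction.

At t = 15: 98304 < 117960, so the inequality fails and M ≥ 16. We prove 3·2^t ≥ 35t^3 - 11t for all t ≥ 16.
When t = 16: 3·2^t = 196608 and 35t^3 - 11t = 143184, so 196608 ≥ 143184.
Inductive step: suppose the statement holds for some i ≥ 16, so 3·2^i ≥ 35i^3 - 11i.
Then 3·2^(i + 1) = 2·(3·2^i) ≥ 2·(35i^3 - 11i).
Also, for i ≥ 16 we have 2·(35i^3 - 11i) ≥ 35(i+1)^3 - 11(i+1), since 2·(35i^3 - 11i) − (35(i+1)^3 - 11(i+1)) = 35i^3 - 105i^2 - 116i - 24, which is nonnegative for all i ≥ 16.
Combining, 3·2^(i + 1) ≥ 35(i+1)^3 - 11(i+1).
By the principle of mathematical induction, the result holds for all t ≥ 16.
Hence the smallest such M is 16.

M = 16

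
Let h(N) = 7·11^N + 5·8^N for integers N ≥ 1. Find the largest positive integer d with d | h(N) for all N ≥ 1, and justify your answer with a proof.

d = 3

Computing the first values: h(1) = 117 and h(2) = 1167; gcd(117, 1167) = 3, so d ≤ 3.
We prove 3 | 7·11^N + 5·8^N for all N ≥ 1 by induction on N.
When N = 1: h(1) = 117 = 3·(39), so 3 | h(1).
For the inductive step, assume it holds for an arbitrary i ≥ 1, i.e. 3 | h(i). Then
h(i+1) − 11·h(i) = (7·11^(i+1) + 5·8^(i+1)) − 11·(7·11^i + 5·8^i) = (5)·8^i·(8 − 11) = (-15)·8^i. Since 3 | h(i) by the inductive hypothesis, 3 | 11·h(i); and 3 | -15 since -15 = 3·-5. Therefore 3 | h(i+1).
This completes the induction.
Therefore the largest such d is 3.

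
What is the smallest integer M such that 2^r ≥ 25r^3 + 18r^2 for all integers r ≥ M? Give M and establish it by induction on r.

At r = 16: 65536 < 107008, so the inequality fails and M ≥ 17. We prove 2^r ≥ 25r^3 + 18r^2 for all r ≥ 17.
When r = 17: 2^r = 131072 and 25r^3 + 18r^2 = 128027, so 131072 ≥ 128027.
Suppose the result is true for r = m, so 2^m ≥ 25m^3 + 18m^2.
Then 2^(m + 1) = 2·(2^m) ≥ 2·(25m^3 + 18m^2).
Also, for m ≥ 17 we have 2·(25m^3 + 18m^2) ≥ 25(m+1)^3 + 18(m+1)^2, since 2·(25m^3 + 18m^2) − (25(m+1)^3 + 18(m+1)^2) = 25m^3 - 57m^2 - 111m - 43, which is nonnegative for all m ≥ 17.
Combining, 2^(m + 1) ≥ 25(m+1)^3 + 18(m+1)^2.
Hence, by induction on r, the claim holds for every r ≥ 17.
Hence the smallest such M is 17.

M = 17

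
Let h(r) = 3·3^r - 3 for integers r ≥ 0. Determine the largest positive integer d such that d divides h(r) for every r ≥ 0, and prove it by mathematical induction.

d = 6

Computing the first values: h(0) = 0 and h(1) = 6; gcd(0, 6) = 6, so d ≤ 6.
We prove 6 | 3·3^r - 3 for all r ≥ 0 by induction on r.
For the base case r = 0: h(0) = 0 = 6·(0), so 6 | h(0).
Inductive step: suppose the statement holds for some j ≥ 0, i.e. 6 | h(j). Then
h(j+1) = 3·3^(j+1) - 3 = 3·(3·3^j - 3) + 6 = 3·h(j) + 6. The first term is divisible by 6 by the inductive hypothesis, and 6 is divisible by 6. Hence 6 | h(j+1).
By the principle of mathematical induction, the result holds for all r ≥ 0.
Therefore the largest such d is 6.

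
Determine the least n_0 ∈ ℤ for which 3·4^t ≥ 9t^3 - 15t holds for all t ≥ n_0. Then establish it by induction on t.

At t = 3: 192 < 198, so the inequality fails and n_0 ≥ 4. We prove 3·4^t ≥ 9t^3 - 15t for all t ≥ 4.
Base step (t = 4): 3·4^t = 768 and 9t^3 - 15t = 516, so 768 ≥ 516.
For the inductive step, assume it holds for an arbitrary j ≥ 4, so 3·4^j ≥ 9j^3 - 15j.
Then 3·4^(j + 1) = 4·(3·4^j) ≥ 4·(9j^3 - 15j).
Also, for j ≥ 4 we have 4·(9j^3 - 15j) ≥ 9(j+1)^3 - 15(j+1), since 4·(9j^3 - 15j) − (9(j+1)^3 - 15(j+1)) = 27j^3 - 27j^2 - 72j + 6, which is nonnegative for all j ≥ 4.
Combining, 3·4^(j + 1) ≥ 9(j+1)^3 - 15(j+1).
By the principle of mathematical induction, the result holds for all t ≥ 4.
Hence the smallest such n_0 is 4.

n_0 = 4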